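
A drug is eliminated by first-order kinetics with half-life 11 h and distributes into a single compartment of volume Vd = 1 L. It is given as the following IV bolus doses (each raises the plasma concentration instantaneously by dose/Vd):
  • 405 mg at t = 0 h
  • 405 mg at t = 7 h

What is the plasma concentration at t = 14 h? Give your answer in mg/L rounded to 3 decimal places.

428.170 mg/L

k = ln 2 / 11 = 0.06301 per h
Dose 1 (405 mg at t=0 h): 405·exp(−0.06301·14) = 167.620 mg/L
Dose 2 (405 mg at t=7 h): 405·exp(−0.06301·7) = 260.550 mg/L
C(14) = 167.620 + 260.550 = 428.170 mg/L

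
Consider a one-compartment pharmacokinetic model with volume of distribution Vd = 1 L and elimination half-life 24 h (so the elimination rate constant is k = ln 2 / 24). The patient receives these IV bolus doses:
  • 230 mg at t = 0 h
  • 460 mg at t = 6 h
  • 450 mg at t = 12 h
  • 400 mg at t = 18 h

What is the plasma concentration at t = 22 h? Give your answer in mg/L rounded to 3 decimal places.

1105.099 mg/L

k = ln 2 / 24 = 0.02888 per h
Dose 1 (230 mg at t=0 h): 230·exp(−0.02888·22) = 121.838 mg/L
Dose 2 (460 mg at t=6 h): 460·exp(−0.02888·16) = 289.782 mg/L
Dose 3 (450 mg at t=12 h): 450·exp(−0.02888·10) = 337.119 mg/L
Dose 4 (400 mg at t=18 h): 400·exp(−0.02888·4) = 356.359 mg/L
C(22) = 121.838 + 289.782 + 337.119 + 356.359 = 1105.099 mg/L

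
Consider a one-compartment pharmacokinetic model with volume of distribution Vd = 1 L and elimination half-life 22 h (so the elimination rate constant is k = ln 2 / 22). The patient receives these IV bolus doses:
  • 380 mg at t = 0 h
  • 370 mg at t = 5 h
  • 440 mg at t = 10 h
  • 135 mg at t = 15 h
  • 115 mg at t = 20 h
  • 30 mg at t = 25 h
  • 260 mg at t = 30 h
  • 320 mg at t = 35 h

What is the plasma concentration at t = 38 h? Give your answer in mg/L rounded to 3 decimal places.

k = ln 2 / 22 = 0.03151 per h
Dose 1 (380 mg at t=0 h): 380·exp(−0.03151·38) = 114.768 mg/L
Dose 2 (370 mg at t=5 h): 370·exp(−0.03151·33) = 130.815 mg/L
Dose 3 (440 mg at t=10 h): 440·exp(−0.03151·28) = 182.106 mg/L
Dose 4 (135 mg at t=15 h): 135·exp(−0.03151·23) = 65.406 mg/L
Dose 5 (115 mg at t=20 h): 115·exp(−0.03151·18) = 65.223 mg/L
Dose 6 (30 mg at t=25 h): 30·exp(−0.03151·13) = 19.918 mg/L
Dose 7 (260 mg at t=30 h): 260·exp(−0.03151·8) = 202.073 mg/L
Dose 8 (320 mg at t=35 h): 320·exp(−0.03151·3) = 291.139 mg/L
C(38) = 114.768 + 130.815 + 182.106 + 65.406 + 65.223 + 19.918 + 202.073 + 291.139 = 1071.448 mg/L

1071.448 mg/L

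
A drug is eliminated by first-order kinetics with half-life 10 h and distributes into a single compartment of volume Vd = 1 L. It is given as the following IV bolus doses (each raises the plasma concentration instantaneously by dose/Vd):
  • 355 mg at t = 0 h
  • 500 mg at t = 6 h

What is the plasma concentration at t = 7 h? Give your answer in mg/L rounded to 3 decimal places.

685.045 mg/L

k = ln 2 / 10 = 0.06931 per h
Dose 1 (355 mg at t=0 h): 355·exp(−0.06931·7) = 218.528 mg/L
Dose 2 (500 mg at t=6 h): 500·exp(−0.06931·1) = 466.516 mg/L
C(7) = 218.528 + 466.516 = 685.045 mg/L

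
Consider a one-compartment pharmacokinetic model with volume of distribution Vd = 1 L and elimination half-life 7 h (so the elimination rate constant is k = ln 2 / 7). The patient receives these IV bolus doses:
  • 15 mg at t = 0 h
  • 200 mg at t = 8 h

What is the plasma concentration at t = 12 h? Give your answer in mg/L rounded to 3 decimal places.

139.161 mg/L

k = ln 2 / 7 = 0.09902 per h
Dose 1 (15 mg at t=0 h): 15·exp(−0.09902·12) = 4.571 mg/L
Dose 2 (200 mg at t=8 h): 200·exp(−0.09902·4) = 134.590 mg/L
C(12) = 4.571 + 134.590 = 139.161 mg/L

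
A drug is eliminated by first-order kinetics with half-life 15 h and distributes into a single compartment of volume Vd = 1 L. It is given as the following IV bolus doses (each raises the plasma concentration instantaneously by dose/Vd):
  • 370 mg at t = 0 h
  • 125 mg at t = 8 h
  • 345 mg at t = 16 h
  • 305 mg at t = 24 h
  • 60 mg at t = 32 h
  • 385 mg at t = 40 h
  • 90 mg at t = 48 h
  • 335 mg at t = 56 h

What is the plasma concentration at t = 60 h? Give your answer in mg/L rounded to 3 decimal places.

k = ln 2 / 15 = 0.04621 per h
Dose 1 (370 mg at t=0 h): 370·exp(−0.04621·60) = 23.125 mg/L
Dose 2 (125 mg at t=8 h): 125·exp(−0.04621·52) = 11.307 mg/L
Dose 3 (345 mg at t=16 h): 345·exp(−0.04621·44) = 45.165 mg/L
Dose 4 (305 mg at t=24 h): 305·exp(−0.04621·36) = 57.787 mg/L
Dose 5 (60 mg at t=32 h): 60·exp(−0.04621·28) = 16.452 mg/L
Dose 6 (385 mg at t=40 h): 385·exp(−0.04621·20) = 152.787 mg/L
Dose 7 (90 mg at t=48 h): 90·exp(−0.04621·12) = 51.691 mg/L
Dose 8 (335 mg at t=56 h): 335·exp(−0.04621·4) = 278.465 mg/L
C(60) = 23.125 + 11.307 + 45.165 + 57.787 + 16.452 + 152.787 + 51.691 + 278.465 = 636.779 mg/L

636.779 mg/L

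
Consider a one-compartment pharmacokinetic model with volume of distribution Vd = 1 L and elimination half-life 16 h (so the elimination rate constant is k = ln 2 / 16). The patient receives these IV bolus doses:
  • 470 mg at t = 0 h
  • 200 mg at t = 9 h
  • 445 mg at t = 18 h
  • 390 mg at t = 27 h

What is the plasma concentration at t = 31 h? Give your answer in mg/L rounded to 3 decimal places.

k = ln 2 / 16 = 0.04332 per h
Dose 1 (470 mg at t=0 h): 470·exp(−0.04332·31) = 122.702 mg/L
Dose 2 (200 mg at t=9 h): 200·exp(−0.04332·22) = 77.111 mg/L
Dose 3 (445 mg at t=18 h): 445·exp(−0.04332·13) = 253.380 mg/L
Dose 4 (390 mg at t=27 h): 390·exp(−0.04332·4) = 327.950 mg/L
C(31) = 122.702 + 77.111 + 253.380 + 327.950 = 781.143 mg/L

781.143 mg/L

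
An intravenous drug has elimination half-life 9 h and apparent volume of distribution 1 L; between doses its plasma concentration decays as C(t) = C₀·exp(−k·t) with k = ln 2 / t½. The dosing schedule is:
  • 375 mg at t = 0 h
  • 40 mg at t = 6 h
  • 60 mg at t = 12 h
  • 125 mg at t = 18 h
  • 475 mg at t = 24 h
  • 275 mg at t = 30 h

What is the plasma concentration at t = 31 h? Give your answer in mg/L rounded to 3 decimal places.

631.763 mg/L

k = ln 2 / 9 = 0.07702 per h
Dose 1 (375 mg at t=0 h): 375·exp(−0.07702·31) = 34.447 mg/L
Dose 2 (40 mg at t=6 h): 40·exp(−0.07702·25) = 5.833 mg/L
Dose 3 (60 mg at t=12 h): 60·exp(−0.07702·19) = 13.888 mg/L
Dose 4 (125 mg at t=18 h): 125·exp(−0.07702·13) = 45.929 mg/L
Dose 5 (475 mg at t=24 h): 475·exp(−0.07702·7) = 277.051 mg/L
Dose 6 (275 mg at t=30 h): 275·exp(−0.07702·1) = 254.616 mg/L
C(31) = 34.447 + 5.833 + 13.888 + 45.929 + 277.051 + 254.616 = 631.763 mg/L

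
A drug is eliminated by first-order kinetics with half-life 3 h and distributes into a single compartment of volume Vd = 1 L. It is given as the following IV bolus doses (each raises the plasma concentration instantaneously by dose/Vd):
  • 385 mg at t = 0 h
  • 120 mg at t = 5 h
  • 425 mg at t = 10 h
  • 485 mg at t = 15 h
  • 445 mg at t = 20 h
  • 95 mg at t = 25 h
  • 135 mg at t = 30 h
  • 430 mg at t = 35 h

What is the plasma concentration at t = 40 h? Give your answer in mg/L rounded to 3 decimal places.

k = ln 2 / 3 = 0.23105 per h
Dose 1 (385 mg at t=0 h): 385·exp(−0.23105·40) = 0.037 mg/L
Dose 2 (120 mg at t=5 h): 120·exp(−0.23105·35) = 0.037 mg/L
Dose 3 (425 mg at t=10 h): 425·exp(−0.23105·30) = 0.415 mg/L
Dose 4 (485 mg at t=15 h): 485·exp(−0.23105·25) = 1.504 mg/L
Dose 5 (445 mg at t=20 h): 445·exp(−0.23105·20) = 4.380 mg/L
Dose 6 (95 mg at t=25 h): 95·exp(−0.23105·15) = 2.969 mg/L
Dose 7 (135 mg at t=30 h): 135·exp(−0.23105·10) = 13.394 mg/L
Dose 8 (430 mg at t=35 h): 430·exp(−0.23105·5) = 135.442 mg/L
C(40) = 0.037 + 0.037 + 0.415 + 1.504 + 4.380 + 2.969 + 13.394 + 135.442 = 158.177 mg/L

158.177 mg/L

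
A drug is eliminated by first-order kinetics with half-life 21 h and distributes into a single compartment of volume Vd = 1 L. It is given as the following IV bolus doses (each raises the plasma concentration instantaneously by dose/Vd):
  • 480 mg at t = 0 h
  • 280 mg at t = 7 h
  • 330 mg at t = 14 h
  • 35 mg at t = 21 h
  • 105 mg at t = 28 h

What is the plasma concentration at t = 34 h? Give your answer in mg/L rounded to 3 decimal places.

550.572 mg/L

k = ln 2 / 21 = 0.03301 per h
Dose 1 (480 mg at t=0 h): 480·exp(−0.03301·34) = 156.264 mg/L
Dose 2 (280 mg at t=7 h): 280·exp(−0.03301·27) = 114.847 mg/L
Dose 3 (330 mg at t=14 h): 330·exp(−0.03301·20) = 170.537 mg/L
Dose 4 (35 mg at t=21 h): 35·exp(−0.03301·13) = 22.789 mg/L
Dose 5 (105 mg at t=28 h): 105·exp(−0.03301·6) = 86.135 mg/L
C(34) = 156.264 + 114.847 + 170.537 + 22.789 + 86.135 = 550.572 mg/L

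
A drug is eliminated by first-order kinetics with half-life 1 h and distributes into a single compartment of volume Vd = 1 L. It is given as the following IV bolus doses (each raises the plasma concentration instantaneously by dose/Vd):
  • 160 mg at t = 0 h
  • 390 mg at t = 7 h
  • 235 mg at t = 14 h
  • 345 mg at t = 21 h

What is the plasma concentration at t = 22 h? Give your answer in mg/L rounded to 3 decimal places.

k = ln 2 / 1 = 0.69315 per h
Dose 1 (160 mg at t=0 h): 160·exp(−0.69315·22) = 0.000 mg/L
Dose 2 (390 mg at t=7 h): 390·exp(−0.69315·15) = 0.012 mg/L
Dose 3 (235 mg at t=14 h): 235·exp(−0.69315·8) = 0.918 mg/L
Dose 4 (345 mg at t=21 h): 345·exp(−0.69315·1) = 172.500 mg/L
C(22) = 0.000 + 0.012 + 0.918 + 172.500 = 173.430 mg/L

173.430 mg/L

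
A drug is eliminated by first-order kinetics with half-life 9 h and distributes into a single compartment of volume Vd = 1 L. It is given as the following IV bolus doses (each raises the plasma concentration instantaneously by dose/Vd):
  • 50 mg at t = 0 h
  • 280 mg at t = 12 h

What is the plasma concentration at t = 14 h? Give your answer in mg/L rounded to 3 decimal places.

k = ln 2 / 9 = 0.07702 per h
Dose 1 (50 mg at t=0 h): 50·exp(−0.07702·14) = 17.010 mg/L
Dose 2 (280 mg at t=12 h): 280·exp(−0.07702·2) = 240.028 mg/L
C(14) = 17.010 + 240.028 = 257.038 mg/L

257.038 mg/L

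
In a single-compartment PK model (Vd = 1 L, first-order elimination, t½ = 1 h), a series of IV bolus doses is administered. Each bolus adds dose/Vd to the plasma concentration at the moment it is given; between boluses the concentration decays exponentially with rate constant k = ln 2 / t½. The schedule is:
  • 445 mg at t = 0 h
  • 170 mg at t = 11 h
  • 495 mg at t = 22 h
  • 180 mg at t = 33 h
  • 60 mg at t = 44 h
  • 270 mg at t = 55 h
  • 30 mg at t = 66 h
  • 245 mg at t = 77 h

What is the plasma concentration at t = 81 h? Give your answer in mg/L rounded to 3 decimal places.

k = ln 2 / 1 = 0.69315 per h
Dose 1 (445 mg at t=0 h): 445·exp(−0.69315·81) = 0.000 mg/L
Dose 2 (170 mg at t=11 h): 170·exp(−0.69315·70) = 0.000 mg/L
Dose 3 (495 mg at t=22 h): 495·exp(−0.69315·59) = 0.000 mg/L
Dose 4 (180 mg at t=33 h): 180·exp(−0.69315·48) = 0.000 mg/L
Dose 5 (60 mg at t=44 h): 60·exp(−0.69315·37) = 0.000 mg/L
Dose 6 (270 mg at t=55 h): 270·exp(−0.69315·26) = 0.000 mg/L
Dose 7 (30 mg at t=66 h): 30·exp(−0.69315·15) = 0.001 mg/L
Dose 8 (245 mg at t=77 h): 245·exp(−0.69315·4) = 15.312 mg/L
C(81) = 0.000 + 0.000 + 0.000 + 0.000 + 0.000 + 0.000 + 0.001 + 15.312 = 15.313 mg/L

15.313 mg/L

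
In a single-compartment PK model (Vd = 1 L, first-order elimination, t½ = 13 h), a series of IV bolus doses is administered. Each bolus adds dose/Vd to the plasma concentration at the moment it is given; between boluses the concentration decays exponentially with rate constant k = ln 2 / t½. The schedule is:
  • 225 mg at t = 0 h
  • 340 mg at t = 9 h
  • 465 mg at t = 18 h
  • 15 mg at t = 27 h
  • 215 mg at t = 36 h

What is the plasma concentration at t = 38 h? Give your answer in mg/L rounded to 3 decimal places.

463.775 mg/L

k = ln 2 / 13 = 0.05332 per h
Dose 1 (225 mg at t=0 h): 225·exp(−0.05332·38) = 29.665 mg/L
Dose 2 (340 mg at t=9 h): 340·exp(−0.05332·29) = 72.435 mg/L
Dose 3 (465 mg at t=18 h): 465·exp(−0.05332·20) = 160.077 mg/L
Dose 4 (15 mg at t=27 h): 15·exp(−0.05332·11) = 8.344 mg/L
Dose 5 (215 mg at t=36 h): 215·exp(−0.05332·2) = 193.253 mg/L
C(38) = 29.665 + 72.435 + 160.077 + 8.344 + 193.253 = 463.775 mg/L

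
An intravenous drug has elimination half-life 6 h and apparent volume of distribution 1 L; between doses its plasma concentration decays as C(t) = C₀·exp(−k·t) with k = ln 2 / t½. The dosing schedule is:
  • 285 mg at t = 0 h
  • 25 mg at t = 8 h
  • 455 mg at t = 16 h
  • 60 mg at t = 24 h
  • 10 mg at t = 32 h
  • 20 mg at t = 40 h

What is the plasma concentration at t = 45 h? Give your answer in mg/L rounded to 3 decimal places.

36.638 mg/L

k = ln 2 / 6 = 0.11552 per h
Dose 1 (285 mg at t=0 h): 285·exp(−0.11552·45) = 1.574 mg/L
Dose 2 (25 mg at t=8 h): 25·exp(−0.11552·37) = 0.348 mg/L
Dose 3 (455 mg at t=16 h): 455·exp(−0.11552·29) = 15.960 mg/L
Dose 4 (60 mg at t=24 h): 60·exp(−0.11552·21) = 5.303 mg/L
Dose 5 (10 mg at t=32 h): 10·exp(−0.11552·13) = 2.227 mg/L
Dose 6 (20 mg at t=40 h): 20·exp(−0.11552·5) = 11.225 mg/L
C(45) = 1.574 + 0.348 + 15.960 + 5.303 + 2.227 + 11.225 = 36.638 mg/L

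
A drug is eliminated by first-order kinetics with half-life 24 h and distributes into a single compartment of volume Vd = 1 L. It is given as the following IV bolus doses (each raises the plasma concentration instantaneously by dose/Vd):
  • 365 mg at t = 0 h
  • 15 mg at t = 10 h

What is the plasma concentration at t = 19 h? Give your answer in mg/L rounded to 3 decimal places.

222.418 mg/L

k = ln 2 / 24 = 0.02888 per h
Dose 1 (365 mg at t=0 h): 365·exp(−0.02888·19) = 210.852 mg/L
Dose 2 (15 mg at t=10 h): 15·exp(−0.02888·9) = 11.567 mg/L
C(19) = 210.852 + 11.567 = 222.418 mg/L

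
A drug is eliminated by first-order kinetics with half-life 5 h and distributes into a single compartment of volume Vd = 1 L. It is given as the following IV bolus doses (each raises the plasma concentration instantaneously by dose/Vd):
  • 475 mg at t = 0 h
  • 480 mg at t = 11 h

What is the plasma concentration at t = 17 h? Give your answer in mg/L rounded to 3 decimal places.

253.930 mg/L

k = ln 2 / 5 = 0.13863 per h
Dose 1 (475 mg at t=0 h): 475·exp(−0.13863·17) = 44.998 mg/L
Dose 2 (480 mg at t=11 h): 480·exp(−0.13863·6) = 208.932 mg/L
C(17) = 44.998 + 208.932 = 253.930 mg/L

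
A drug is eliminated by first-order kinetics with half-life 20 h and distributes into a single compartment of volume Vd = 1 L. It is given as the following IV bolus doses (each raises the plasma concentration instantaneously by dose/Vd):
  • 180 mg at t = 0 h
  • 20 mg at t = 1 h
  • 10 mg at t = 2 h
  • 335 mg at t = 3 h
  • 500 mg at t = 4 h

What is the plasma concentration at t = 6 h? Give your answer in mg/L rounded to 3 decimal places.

k = ln 2 / 20 = 0.03466 per h
Dose 1 (180 mg at t=0 h): 180·exp(−0.03466·6) = 146.205 mg/L
Dose 2 (20 mg at t=1 h): 20·exp(−0.03466·5) = 16.818 mg/L
Dose 3 (10 mg at t=2 h): 10·exp(−0.03466·4) = 8.706 mg/L
Dose 4 (335 mg at t=3 h): 335·exp(−0.03466·3) = 301.919 mg/L
Dose 5 (500 mg at t=4 h): 500·exp(−0.03466·2) = 466.516 mg/L
C(6) = 146.205 + 16.818 + 8.706 + 301.919 + 466.516 = 940.164 mg/L

940.164 mg/L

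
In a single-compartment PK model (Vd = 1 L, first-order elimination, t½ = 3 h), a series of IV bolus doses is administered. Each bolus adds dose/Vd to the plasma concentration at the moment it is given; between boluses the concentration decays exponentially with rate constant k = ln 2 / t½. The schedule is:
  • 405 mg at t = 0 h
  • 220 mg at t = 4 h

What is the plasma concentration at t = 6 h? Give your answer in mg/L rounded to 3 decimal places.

k = ln 2 / 3 = 0.23105 per h
Dose 1 (405 mg at t=0 h): 405·exp(−0.23105·6) = 101.250 mg/L
Dose 2 (220 mg at t=4 h): 220·exp(−0.23105·2) = 138.591 mg/L
C(6) = 101.250 + 138.591 = 239.841 mg/L

239.841 mg/L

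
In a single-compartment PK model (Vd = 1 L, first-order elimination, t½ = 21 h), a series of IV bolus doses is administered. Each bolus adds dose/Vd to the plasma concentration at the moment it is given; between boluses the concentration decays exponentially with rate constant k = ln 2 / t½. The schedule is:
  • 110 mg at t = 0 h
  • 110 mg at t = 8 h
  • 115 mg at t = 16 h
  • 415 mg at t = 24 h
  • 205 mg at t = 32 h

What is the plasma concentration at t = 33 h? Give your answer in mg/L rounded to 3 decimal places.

k = ln 2 / 21 = 0.03301 per h
Dose 1 (110 mg at t=0 h): 110·exp(−0.03301·33) = 37.012 mg/L
Dose 2 (110 mg at t=8 h): 110·exp(−0.03301·25) = 48.197 mg/L
Dose 3 (115 mg at t=16 h): 115·exp(−0.03301·17) = 65.616 mg/L
Dose 4 (415 mg at t=24 h): 415·exp(−0.03301·9) = 308.344 mg/L
Dose 5 (205 mg at t=32 h): 205·exp(−0.03301·1) = 198.344 mg/L
C(33) = 37.012 + 48.197 + 65.616 + 308.344 + 198.344 = 657.513 mg/L

657.513 mg/L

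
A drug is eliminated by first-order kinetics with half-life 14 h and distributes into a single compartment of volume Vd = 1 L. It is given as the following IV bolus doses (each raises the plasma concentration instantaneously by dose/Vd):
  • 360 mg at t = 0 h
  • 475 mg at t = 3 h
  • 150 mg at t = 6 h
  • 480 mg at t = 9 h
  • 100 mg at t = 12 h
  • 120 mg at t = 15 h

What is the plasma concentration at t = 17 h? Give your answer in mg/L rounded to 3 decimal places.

989.439 mg/L

k = ln 2 / 14 = 0.04951 per h
Dose 1 (360 mg at t=0 h): 360·exp(−0.04951·17) = 155.155 mg/L
Dose 2 (475 mg at t=3 h): 475·exp(−0.04951·14) = 237.500 mg/L
Dose 3 (150 mg at t=6 h): 150·exp(−0.04951·11) = 87.010 mg/L
Dose 4 (480 mg at t=9 h): 480·exp(−0.04951·8) = 323.016 mg/L
Dose 5 (100 mg at t=12 h): 100·exp(−0.04951·5) = 78.071 mg/L
Dose 6 (120 mg at t=15 h): 120·exp(−0.04951·2) = 108.687 mg/L
C(17) = 155.155 + 237.500 + 87.010 + 323.016 + 78.071 + 108.687 = 989.439 mg/L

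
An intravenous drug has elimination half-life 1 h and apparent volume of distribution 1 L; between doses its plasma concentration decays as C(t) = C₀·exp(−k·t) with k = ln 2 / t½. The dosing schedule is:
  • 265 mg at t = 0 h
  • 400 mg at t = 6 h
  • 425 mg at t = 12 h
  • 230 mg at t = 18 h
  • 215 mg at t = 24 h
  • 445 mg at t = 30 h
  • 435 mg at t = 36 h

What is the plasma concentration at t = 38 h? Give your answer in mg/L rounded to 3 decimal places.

110.502 mg/L

k = ln 2 / 1 = 0.69315 per h
Dose 1 (265 mg at t=0 h): 265·exp(−0.69315·38) = 0.000 mg/L
Dose 2 (400 mg at t=6 h): 400·exp(−0.69315·32) = 0.000 mg/L
Dose 3 (425 mg at t=12 h): 425·exp(−0.69315·26) = 0.000 mg/L
Dose 4 (230 mg at t=18 h): 230·exp(−0.69315·20) = 0.000 mg/L
Dose 5 (215 mg at t=24 h): 215·exp(−0.69315·14) = 0.013 mg/L
Dose 6 (445 mg at t=30 h): 445·exp(−0.69315·8) = 1.738 mg/L
Dose 7 (435 mg at t=36 h): 435·exp(−0.69315·2) = 108.750 mg/L
C(38) = 0.000 + 0.000 + 0.000 + 0.000 + 0.013 + 1.738 + 108.750 = 110.502 mg/L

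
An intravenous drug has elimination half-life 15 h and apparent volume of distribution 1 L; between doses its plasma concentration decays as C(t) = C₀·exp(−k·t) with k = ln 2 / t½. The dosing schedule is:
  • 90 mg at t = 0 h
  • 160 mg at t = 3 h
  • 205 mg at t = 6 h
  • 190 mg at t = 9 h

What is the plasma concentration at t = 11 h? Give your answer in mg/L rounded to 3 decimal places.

500.625 mg/L

k = ln 2 / 15 = 0.04621 per h
Dose 1 (90 mg at t=0 h): 90·exp(−0.04621·11) = 54.136 mg/L
Dose 2 (160 mg at t=3 h): 160·exp(−0.04621·8) = 110.553 mg/L
Dose 3 (205 mg at t=6 h): 205·exp(−0.04621·5) = 162.709 mg/L
Dose 4 (190 mg at t=9 h): 190·exp(−0.04621·2) = 173.227 mg/L
C(11) = 54.136 + 110.553 + 162.709 + 173.227 = 500.625 mg/L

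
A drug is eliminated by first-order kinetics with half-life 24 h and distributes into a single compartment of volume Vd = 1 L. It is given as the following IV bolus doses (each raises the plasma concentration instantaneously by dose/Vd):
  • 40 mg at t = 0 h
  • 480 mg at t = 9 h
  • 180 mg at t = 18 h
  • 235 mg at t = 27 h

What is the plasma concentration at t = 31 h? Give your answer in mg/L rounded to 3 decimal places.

k = ln 2 / 24 = 0.02888 per h
Dose 1 (40 mg at t=0 h): 40·exp(−0.02888·31) = 16.339 mg/L
Dose 2 (480 mg at t=9 h): 480·exp(−0.02888·22) = 254.271 mg/L
Dose 3 (180 mg at t=18 h): 180·exp(−0.02888·13) = 123.656 mg/L
Dose 4 (235 mg at t=27 h): 235·exp(−0.02888·4) = 209.361 mg/L
C(31) = 16.339 + 254.271 + 123.656 + 209.361 = 603.627 mg/L

603.627 mg/L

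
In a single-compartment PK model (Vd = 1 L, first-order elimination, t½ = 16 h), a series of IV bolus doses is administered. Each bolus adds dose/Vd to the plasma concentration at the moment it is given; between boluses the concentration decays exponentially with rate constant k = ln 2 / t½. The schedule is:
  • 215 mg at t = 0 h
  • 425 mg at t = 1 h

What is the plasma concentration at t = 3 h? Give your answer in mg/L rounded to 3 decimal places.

k = ln 2 / 16 = 0.04332 per h
Dose 1 (215 mg at t=0 h): 215·exp(−0.04332·3) = 188.797 mg/L
Dose 2 (425 mg at t=1 h): 425·exp(−0.04332·2) = 389.727 mg/L
C(3) = 188.797 + 389.727 = 578.524 mg/L

578.524 mg/L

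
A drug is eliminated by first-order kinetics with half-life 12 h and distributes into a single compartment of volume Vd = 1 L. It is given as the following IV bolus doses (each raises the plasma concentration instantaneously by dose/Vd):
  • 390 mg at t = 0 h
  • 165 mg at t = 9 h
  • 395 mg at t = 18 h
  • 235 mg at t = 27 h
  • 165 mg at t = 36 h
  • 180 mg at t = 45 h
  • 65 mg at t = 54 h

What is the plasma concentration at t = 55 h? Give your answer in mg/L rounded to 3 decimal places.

338.513 mg/L

k = ln 2 / 12 = 0.05776 per h
Dose 1 (390 mg at t=0 h): 390·exp(−0.05776·55) = 16.268 mg/L
Dose 2 (165 mg at t=9 h): 165·exp(−0.05776·46) = 11.575 mg/L
Dose 3 (395 mg at t=18 h): 395·exp(−0.05776·37) = 46.604 mg/L
Dose 4 (235 mg at t=27 h): 235·exp(−0.05776·28) = 46.630 mg/L
Dose 5 (165 mg at t=36 h): 165·exp(−0.05776·19) = 55.062 mg/L
Dose 6 (180 mg at t=45 h): 180·exp(−0.05776·10) = 101.022 mg/L
Dose 7 (65 mg at t=54 h): 65·exp(−0.05776·1) = 61.352 mg/L
C(55) = 16.268 + 11.575 + 46.604 + 46.630 + 55.062 + 101.022 + 61.352 = 338.513 mg/L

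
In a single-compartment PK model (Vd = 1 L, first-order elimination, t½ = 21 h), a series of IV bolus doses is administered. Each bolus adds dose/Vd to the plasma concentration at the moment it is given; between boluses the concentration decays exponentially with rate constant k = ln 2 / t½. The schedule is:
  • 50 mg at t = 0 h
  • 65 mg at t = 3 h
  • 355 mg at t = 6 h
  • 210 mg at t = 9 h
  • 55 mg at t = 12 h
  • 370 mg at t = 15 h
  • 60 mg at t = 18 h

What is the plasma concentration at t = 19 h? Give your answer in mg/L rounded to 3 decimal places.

k = ln 2 / 21 = 0.03301 per h
Dose 1 (50 mg at t=0 h): 50·exp(−0.03301·19) = 26.706 mg/L
Dose 2 (65 mg at t=3 h): 65·exp(−0.03301·16) = 38.332 mg/L
Dose 3 (355 mg at t=6 h): 355·exp(−0.03301·13) = 231.141 mg/L
Dose 4 (210 mg at t=9 h): 210·exp(−0.03301·10) = 150.963 mg/L
Dose 5 (55 mg at t=12 h): 55·exp(−0.03301·7) = 43.654 mg/L
Dose 6 (370 mg at t=15 h): 370·exp(−0.03301·4) = 324.237 mg/L
Dose 7 (60 mg at t=18 h): 60·exp(−0.03301·1) = 58.052 mg/L
C(19) = 26.706 + 38.332 + 231.141 + 150.963 + 43.654 + 324.237 + 58.052 = 873.084 mg/L

873.084 mg/L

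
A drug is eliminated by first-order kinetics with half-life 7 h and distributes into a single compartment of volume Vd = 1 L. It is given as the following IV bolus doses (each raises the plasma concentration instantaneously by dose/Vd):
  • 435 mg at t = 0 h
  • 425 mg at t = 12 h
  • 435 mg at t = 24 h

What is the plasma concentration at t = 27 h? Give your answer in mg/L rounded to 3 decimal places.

449.454 mg/L

k = ln 2 / 7 = 0.09902 per h
Dose 1 (435 mg at t=0 h): 435·exp(−0.09902·27) = 30.017 mg/L
Dose 2 (425 mg at t=12 h): 425·exp(−0.09902·15) = 96.233 mg/L
Dose 3 (435 mg at t=24 h): 435·exp(−0.09902·3) = 323.204 mg/L
C(27) = 30.017 + 96.233 + 323.204 = 449.454 mg/L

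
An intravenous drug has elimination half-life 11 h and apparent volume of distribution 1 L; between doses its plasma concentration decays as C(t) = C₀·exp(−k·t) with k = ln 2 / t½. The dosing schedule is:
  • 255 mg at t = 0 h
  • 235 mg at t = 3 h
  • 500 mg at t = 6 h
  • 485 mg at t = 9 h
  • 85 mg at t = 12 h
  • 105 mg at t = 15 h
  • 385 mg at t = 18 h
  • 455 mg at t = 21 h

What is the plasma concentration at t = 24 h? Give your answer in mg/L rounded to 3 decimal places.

1207.954 mg/L

k = ln 2 / 11 = 0.06301 per h
Dose 1 (255 mg at t=0 h): 255·exp(−0.06301·24) = 56.201 mg/L
Dose 2 (235 mg at t=3 h): 235·exp(−0.06301·21) = 62.571 mg/L
Dose 3 (500 mg at t=6 h): 500·exp(−0.06301·18) = 160.833 mg/L
Dose 4 (485 mg at t=9 h): 485·exp(−0.06301·15) = 188.472 mg/L
Dose 5 (85 mg at t=12 h): 85·exp(−0.06301·12) = 39.905 mg/L
Dose 6 (105 mg at t=15 h): 105·exp(−0.06301·9) = 59.551 mg/L
Dose 7 (385 mg at t=18 h): 385·exp(−0.06301·6) = 263.793 mg/L
Dose 8 (455 mg at t=21 h): 455·exp(−0.06301·3) = 376.628 mg/L
C(24) = 56.201 + 62.571 + 160.833 + 188.472 + 39.905 + 59.551 + 263.793 + 376.628 = 1207.954 mg/L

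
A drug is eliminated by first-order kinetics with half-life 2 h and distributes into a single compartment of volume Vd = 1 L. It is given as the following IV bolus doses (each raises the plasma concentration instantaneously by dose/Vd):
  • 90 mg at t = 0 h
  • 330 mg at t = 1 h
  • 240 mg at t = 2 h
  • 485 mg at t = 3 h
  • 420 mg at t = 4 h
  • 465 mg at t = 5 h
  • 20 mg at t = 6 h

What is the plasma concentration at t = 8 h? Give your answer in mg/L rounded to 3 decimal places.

k = ln 2 / 2 = 0.34657 per h
Dose 1 (90 mg at t=0 h): 90·exp(−0.34657·8) = 5.625 mg/L
Dose 2 (330 mg at t=1 h): 330·exp(−0.34657·7) = 29.168 mg/L
Dose 3 (240 mg at t=2 h): 240·exp(−0.34657·6) = 30.000 mg/L
Dose 4 (485 mg at t=3 h): 485·exp(−0.34657·5) = 85.737 mg/L
Dose 5 (420 mg at t=4 h): 420·exp(−0.34657·4) = 105.000 mg/L
Dose 6 (465 mg at t=5 h): 465·exp(−0.34657·3) = 164.402 mg/L
Dose 7 (20 mg at t=6 h): 20·exp(−0.34657·2) = 10.000 mg/L
C(8) = 5.625 + 29.168 + 30.000 + 85.737 + 105.000 + 164.402 + 10.000 = 429.932 mg/L

429.932 mg/L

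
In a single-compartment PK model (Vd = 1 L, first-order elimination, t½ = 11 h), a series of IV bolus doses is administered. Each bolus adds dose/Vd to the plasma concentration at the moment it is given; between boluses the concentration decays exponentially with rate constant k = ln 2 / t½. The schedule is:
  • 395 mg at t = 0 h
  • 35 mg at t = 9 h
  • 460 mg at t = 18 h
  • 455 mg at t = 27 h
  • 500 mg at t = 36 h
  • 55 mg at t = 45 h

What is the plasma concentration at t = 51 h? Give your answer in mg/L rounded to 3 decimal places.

408.130 mg/L

k = ln 2 / 11 = 0.06301 per h
Dose 1 (395 mg at t=0 h): 395·exp(−0.06301·51) = 15.882 mg/L
Dose 2 (35 mg at t=9 h): 35·exp(−0.06301·42) = 2.481 mg/L
Dose 3 (460 mg at t=18 h): 460·exp(−0.06301·33) = 57.500 mg/L
Dose 4 (455 mg at t=27 h): 455·exp(−0.06301·24) = 100.281 mg/L
Dose 5 (500 mg at t=36 h): 500·exp(−0.06301·15) = 194.301 mg/L
Dose 6 (55 mg at t=45 h): 55·exp(−0.06301·6) = 37.685 mg/L
C(51) = 15.882 + 2.481 + 57.500 + 100.281 + 194.301 + 37.685 = 408.130 mg/L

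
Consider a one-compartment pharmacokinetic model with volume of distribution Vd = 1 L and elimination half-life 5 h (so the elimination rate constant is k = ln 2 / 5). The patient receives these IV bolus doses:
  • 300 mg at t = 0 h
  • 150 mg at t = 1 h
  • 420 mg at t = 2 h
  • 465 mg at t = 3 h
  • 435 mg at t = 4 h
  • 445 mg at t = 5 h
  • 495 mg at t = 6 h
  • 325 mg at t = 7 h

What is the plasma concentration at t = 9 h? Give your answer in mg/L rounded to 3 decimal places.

1543.155 mg/L

k = ln 2 / 5 = 0.13863 per h
Dose 1 (300 mg at t=0 h): 300·exp(−0.13863·9) = 86.152 mg/L
Dose 2 (150 mg at t=1 h): 150·exp(−0.13863·8) = 49.482 mg/L
Dose 3 (420 mg at t=2 h): 420·exp(−0.13863·7) = 159.150 mg/L
Dose 4 (465 mg at t=3 h): 465·exp(−0.13863·6) = 202.403 mg/L
Dose 5 (435 mg at t=4 h): 435·exp(−0.13863·5) = 217.500 mg/L
Dose 6 (445 mg at t=5 h): 445·exp(−0.13863·4) = 255.585 mg/L
Dose 7 (495 mg at t=6 h): 495·exp(−0.13863·3) = 326.578 mg/L
Dose 8 (325 mg at t=7 h): 325·exp(−0.13863·2) = 246.304 mg/L
C(9) = 86.152 + 49.482 + 159.150 + 202.403 + 217.500 + 255.585 + 326.578 + 246.304 = 1543.155 mg/L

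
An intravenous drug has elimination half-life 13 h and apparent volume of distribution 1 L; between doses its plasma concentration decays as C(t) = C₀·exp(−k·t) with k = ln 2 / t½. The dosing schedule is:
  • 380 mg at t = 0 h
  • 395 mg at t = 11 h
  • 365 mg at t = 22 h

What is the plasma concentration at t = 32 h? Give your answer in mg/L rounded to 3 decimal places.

412.066 mg/L

k = ln 2 / 13 = 0.05332 per h
Dose 1 (380 mg at t=0 h): 380·exp(−0.05332·32) = 68.990 mg/L
Dose 2 (395 mg at t=11 h): 395·exp(−0.05332·21) = 128.919 mg/L
Dose 3 (365 mg at t=22 h): 365·exp(−0.05332·10) = 214.157 mg/L
C(32) = 68.990 + 128.919 + 214.157 = 412.066 mg/L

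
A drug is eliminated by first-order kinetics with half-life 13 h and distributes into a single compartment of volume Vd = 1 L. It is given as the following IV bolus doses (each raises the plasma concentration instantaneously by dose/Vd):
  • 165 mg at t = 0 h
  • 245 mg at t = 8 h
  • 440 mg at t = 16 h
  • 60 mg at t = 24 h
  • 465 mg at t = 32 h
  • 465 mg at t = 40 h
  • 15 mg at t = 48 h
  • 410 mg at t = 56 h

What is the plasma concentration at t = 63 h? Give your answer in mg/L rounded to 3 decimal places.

576.676 mg/L

k = ln 2 / 13 = 0.05332 per h
Dose 1 (165 mg at t=0 h): 165·exp(−0.05332·63) = 5.736 mg/L
Dose 2 (245 mg at t=8 h): 245·exp(−0.05332·55) = 13.049 mg/L
Dose 3 (440 mg at t=16 h): 440·exp(−0.05332·47) = 35.902 mg/L
Dose 4 (60 mg at t=24 h): 60·exp(−0.05332·39) = 7.500 mg/L
Dose 5 (465 mg at t=32 h): 465·exp(−0.05332·31) = 89.046 mg/L
Dose 6 (465 mg at t=40 h): 465·exp(−0.05332·23) = 136.415 mg/L
Dose 7 (15 mg at t=48 h): 15·exp(−0.05332·15) = 6.741 mg/L
Dose 8 (410 mg at t=56 h): 410·exp(−0.05332·7) = 282.287 mg/L
C(63) = 5.736 + 13.049 + 35.902 + 7.500 + 89.046 + 136.415 + 6.741 + 282.287 = 576.676 mg/L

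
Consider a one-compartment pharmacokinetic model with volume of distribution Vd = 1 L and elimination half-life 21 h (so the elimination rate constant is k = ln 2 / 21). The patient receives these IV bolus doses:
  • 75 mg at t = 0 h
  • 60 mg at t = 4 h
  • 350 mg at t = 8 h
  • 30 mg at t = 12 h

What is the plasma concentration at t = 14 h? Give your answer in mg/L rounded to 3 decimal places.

405.580 mg/L

k = ln 2 / 21 = 0.03301 per h
Dose 1 (75 mg at t=0 h): 75·exp(−0.03301·14) = 47.247 mg/L
Dose 2 (60 mg at t=4 h): 60·exp(−0.03301·10) = 43.132 mg/L
Dose 3 (350 mg at t=8 h): 350·exp(−0.03301·6) = 287.117 mg/L
Dose 4 (30 mg at t=12 h): 30·exp(−0.03301·2) = 28.084 mg/L
C(14) = 47.247 + 43.132 + 287.117 + 28.084 = 405.580 mg/L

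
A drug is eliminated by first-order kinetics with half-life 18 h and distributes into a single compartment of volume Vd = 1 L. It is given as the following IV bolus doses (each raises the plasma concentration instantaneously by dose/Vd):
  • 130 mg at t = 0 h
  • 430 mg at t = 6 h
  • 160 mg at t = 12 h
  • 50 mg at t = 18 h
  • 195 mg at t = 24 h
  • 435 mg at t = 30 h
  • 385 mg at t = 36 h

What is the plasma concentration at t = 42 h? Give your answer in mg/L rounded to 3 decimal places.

880.642 mg/L

k = ln 2 / 18 = 0.03851 per h
Dose 1 (130 mg at t=0 h): 130·exp(−0.03851·42) = 25.795 mg/L
Dose 2 (430 mg at t=6 h): 430·exp(−0.03851·36) = 107.500 mg/L
Dose 3 (160 mg at t=12 h): 160·exp(−0.03851·30) = 50.397 mg/L
Dose 4 (50 mg at t=18 h): 50·exp(−0.03851·24) = 19.843 mg/L
Dose 5 (195 mg at t=24 h): 195·exp(−0.03851·18) = 97.500 mg/L
Dose 6 (435 mg at t=30 h): 435·exp(−0.03851·12) = 274.033 mg/L
Dose 7 (385 mg at t=36 h): 385·exp(−0.03851·6) = 305.575 mg/L
C(42) = 25.795 + 107.500 + 50.397 + 19.843 + 97.500 + 274.033 + 305.575 = 880.642 mg/L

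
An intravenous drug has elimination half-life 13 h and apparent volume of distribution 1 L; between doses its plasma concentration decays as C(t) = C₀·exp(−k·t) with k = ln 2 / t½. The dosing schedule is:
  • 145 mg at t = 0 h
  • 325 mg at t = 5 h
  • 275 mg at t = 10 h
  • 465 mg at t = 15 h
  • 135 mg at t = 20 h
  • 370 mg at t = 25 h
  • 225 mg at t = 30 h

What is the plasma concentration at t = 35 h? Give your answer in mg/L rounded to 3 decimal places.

k = ln 2 / 13 = 0.05332 per h
Dose 1 (145 mg at t=0 h): 145·exp(−0.05332·35) = 22.434 mg/L
Dose 2 (325 mg at t=5 h): 325·exp(−0.05332·30) = 65.645 mg/L
Dose 3 (275 mg at t=10 h): 275·exp(−0.05332·25) = 72.515 mg/L
Dose 4 (465 mg at t=15 h): 465·exp(−0.05332·20) = 160.077 mg/L
Dose 5 (135 mg at t=20 h): 135·exp(−0.05332·15) = 60.672 mg/L
Dose 6 (370 mg at t=25 h): 370·exp(−0.05332·10) = 217.090 mg/L
Dose 7 (225 mg at t=30 h): 225·exp(−0.05332·5) = 172.346 mg/L
C(35) = 22.434 + 65.645 + 72.515 + 160.077 + 60.672 + 217.090 + 172.346 = 770.780 mg/L

770.780 mg/L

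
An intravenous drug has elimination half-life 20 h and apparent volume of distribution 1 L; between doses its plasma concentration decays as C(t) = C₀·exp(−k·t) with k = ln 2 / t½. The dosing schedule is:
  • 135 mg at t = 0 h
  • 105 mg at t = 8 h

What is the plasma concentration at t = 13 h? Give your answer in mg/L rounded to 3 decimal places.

174.327 mg/L

k = ln 2 / 20 = 0.03466 per h
Dose 1 (135 mg at t=0 h): 135·exp(−0.03466·13) = 86.033 mg/L
Dose 2 (105 mg at t=8 h): 105·exp(−0.03466·5) = 88.294 mg/L
C(13) = 86.033 + 88.294 = 174.327 mg/L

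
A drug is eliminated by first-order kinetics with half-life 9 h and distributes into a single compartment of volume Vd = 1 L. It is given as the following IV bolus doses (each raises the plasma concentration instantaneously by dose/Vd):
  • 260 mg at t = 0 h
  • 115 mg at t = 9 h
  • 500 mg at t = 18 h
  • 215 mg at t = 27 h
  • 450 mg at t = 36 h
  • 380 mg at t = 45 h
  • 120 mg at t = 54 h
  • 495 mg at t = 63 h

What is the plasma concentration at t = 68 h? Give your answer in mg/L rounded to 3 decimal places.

502.908 mg/L

k = ln 2 / 9 = 0.07702 per h
Dose 1 (260 mg at t=0 h): 260·exp(−0.07702·68) = 1.382 mg/L
Dose 2 (115 mg at t=9 h): 115·exp(−0.07702·59) = 1.223 mg/L
Dose 3 (500 mg at t=18 h): 500·exp(−0.07702·50) = 10.631 mg/L
Dose 4 (215 mg at t=27 h): 215·exp(−0.07702·41) = 9.143 mg/L
Dose 5 (450 mg at t=36 h): 450·exp(−0.07702·32) = 38.272 mg/L
Dose 6 (380 mg at t=45 h): 380·exp(−0.07702·23) = 64.638 mg/L
Dose 7 (120 mg at t=54 h): 120·exp(−0.07702·14) = 40.824 mg/L
Dose 8 (495 mg at t=63 h): 495·exp(−0.07702·5) = 336.796 mg/L
C(68) = 1.382 + 1.223 + 10.631 + 9.143 + 38.272 + 64.638 + 40.824 + 336.796 = 502.908 mg/L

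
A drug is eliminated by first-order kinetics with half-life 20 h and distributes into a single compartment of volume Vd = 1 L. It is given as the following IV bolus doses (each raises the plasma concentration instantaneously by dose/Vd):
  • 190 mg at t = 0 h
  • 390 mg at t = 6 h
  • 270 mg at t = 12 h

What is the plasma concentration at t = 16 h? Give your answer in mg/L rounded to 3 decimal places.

k = ln 2 / 20 = 0.03466 per h
Dose 1 (190 mg at t=0 h): 190·exp(−0.03466·16) = 109.126 mg/L
Dose 2 (390 mg at t=6 h): 390·exp(−0.03466·10) = 275.772 mg/L
Dose 3 (270 mg at t=12 h): 270·exp(−0.03466·4) = 235.049 mg/L
C(16) = 109.126 + 275.772 + 235.049 = 619.947 mg/L

619.947 mg/L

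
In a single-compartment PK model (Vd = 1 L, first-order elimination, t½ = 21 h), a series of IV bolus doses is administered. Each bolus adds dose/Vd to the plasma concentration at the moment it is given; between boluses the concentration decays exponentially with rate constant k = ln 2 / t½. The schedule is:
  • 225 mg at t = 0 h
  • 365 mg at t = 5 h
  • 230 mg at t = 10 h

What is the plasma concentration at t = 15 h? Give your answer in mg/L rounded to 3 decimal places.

k = ln 2 / 21 = 0.03301 per h
Dose 1 (225 mg at t=0 h): 225·exp(−0.03301·15) = 137.139 mg/L
Dose 2 (365 mg at t=5 h): 365·exp(−0.03301·10) = 262.389 mg/L
Dose 3 (230 mg at t=10 h): 230·exp(−0.03301·5) = 195.009 mg/L
C(15) = 137.139 + 262.389 + 195.009 = 594.537 mg/L

594.537 mg/L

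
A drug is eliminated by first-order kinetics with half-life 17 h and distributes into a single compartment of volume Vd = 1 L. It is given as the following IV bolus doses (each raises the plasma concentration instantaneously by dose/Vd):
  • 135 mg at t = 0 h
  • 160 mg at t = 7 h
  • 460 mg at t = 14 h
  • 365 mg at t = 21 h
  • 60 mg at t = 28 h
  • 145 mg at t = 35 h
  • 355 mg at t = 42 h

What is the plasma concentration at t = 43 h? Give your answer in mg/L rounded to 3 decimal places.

k = ln 2 / 17 = 0.04077 per h
Dose 1 (135 mg at t=0 h): 135·exp(−0.04077·43) = 23.383 mg/L
Dose 2 (160 mg at t=7 h): 160·exp(−0.04077·36) = 36.868 mg/L
Dose 3 (460 mg at t=14 h): 460·exp(−0.04077·29) = 141.006 mg/L
Dose 4 (365 mg at t=21 h): 365·exp(−0.04077·22) = 148.842 mg/L
Dose 5 (60 mg at t=28 h): 60·exp(−0.04077·15) = 32.549 mg/L
Dose 6 (145 mg at t=35 h): 145·exp(−0.04077·8) = 104.642 mg/L
Dose 7 (355 mg at t=42 h): 355·exp(−0.04077·1) = 340.817 mg/L
C(43) = 23.383 + 36.868 + 141.006 + 148.842 + 32.549 + 104.642 + 340.817 = 828.106 mg/L

828.106 mg/L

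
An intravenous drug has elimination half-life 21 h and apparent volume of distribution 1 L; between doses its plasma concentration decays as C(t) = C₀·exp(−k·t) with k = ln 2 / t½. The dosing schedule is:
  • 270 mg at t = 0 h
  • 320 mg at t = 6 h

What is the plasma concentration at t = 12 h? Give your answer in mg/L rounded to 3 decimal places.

444.204 mg/L

k = ln 2 / 21 = 0.03301 per h
Dose 1 (270 mg at t=0 h): 270·exp(−0.03301·12) = 181.697 mg/L
Dose 2 (320 mg at t=6 h): 320·exp(−0.03301·6) = 262.507 mg/L
C(12) = 181.697 + 262.507 = 444.204 mg/L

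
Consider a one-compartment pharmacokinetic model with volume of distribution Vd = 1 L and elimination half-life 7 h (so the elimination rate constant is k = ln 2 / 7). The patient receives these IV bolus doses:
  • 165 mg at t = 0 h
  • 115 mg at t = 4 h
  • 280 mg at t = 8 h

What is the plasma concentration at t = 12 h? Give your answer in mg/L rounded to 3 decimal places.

290.789 mg/L

k = ln 2 / 7 = 0.09902 per h
Dose 1 (165 mg at t=0 h): 165·exp(−0.09902·12) = 50.284 mg/L
Dose 2 (115 mg at t=4 h): 115·exp(−0.09902·8) = 52.079 mg/L
Dose 3 (280 mg at t=8 h): 280·exp(−0.09902·4) = 188.426 mg/L
C(12) = 50.284 + 52.079 + 188.426 = 290.789 mg/L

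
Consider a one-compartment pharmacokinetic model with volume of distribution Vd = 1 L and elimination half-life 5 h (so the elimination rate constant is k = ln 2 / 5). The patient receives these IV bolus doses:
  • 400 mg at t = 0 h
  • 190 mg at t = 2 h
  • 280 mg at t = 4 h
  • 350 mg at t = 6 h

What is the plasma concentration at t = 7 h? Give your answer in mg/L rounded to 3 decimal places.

k = ln 2 / 5 = 0.13863 per h
Dose 1 (400 mg at t=0 h): 400·exp(−0.13863·7) = 151.572 mg/L
Dose 2 (190 mg at t=2 h): 190·exp(−0.13863·5) = 95.000 mg/L
Dose 3 (280 mg at t=4 h): 280·exp(−0.13863·3) = 184.731 mg/L
Dose 4 (350 mg at t=6 h): 350·exp(−0.13863·1) = 304.693 mg/L
C(7) = 151.572 + 95.000 + 184.731 + 304.693 = 735.995 mg/L

735.995 mg/L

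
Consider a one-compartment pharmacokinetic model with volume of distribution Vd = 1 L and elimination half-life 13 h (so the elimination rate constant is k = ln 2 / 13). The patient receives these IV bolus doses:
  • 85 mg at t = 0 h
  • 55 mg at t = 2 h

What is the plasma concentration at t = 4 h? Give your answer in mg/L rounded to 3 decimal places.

k = ln 2 / 13 = 0.05332 per h
Dose 1 (85 mg at t=0 h): 85·exp(−0.05332·4) = 68.674 mg/L
Dose 2 (55 mg at t=2 h): 55·exp(−0.05332·2) = 49.437 mg/L
C(4) = 68.674 + 49.437 = 118.111 mg/L

118.111 mg/L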